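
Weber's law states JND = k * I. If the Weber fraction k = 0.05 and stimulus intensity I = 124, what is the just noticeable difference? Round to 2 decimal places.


JND = k * I
JND = 0.05 * 124
= 6.20


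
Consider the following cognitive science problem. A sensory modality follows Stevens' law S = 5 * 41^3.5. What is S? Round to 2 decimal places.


S = 5 * 41^3.5
41^3.5 = 441309.7256
S = 5 * 441309.7256
= 2206548.63


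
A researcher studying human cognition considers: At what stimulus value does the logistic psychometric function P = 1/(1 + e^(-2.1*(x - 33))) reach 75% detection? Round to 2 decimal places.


At P = 0.75: 0.75 = 1/(1 + e^(-k*(x-x0)))
Solving: e^(-k*(x-x0)) = 1/3
x = x0 + ln(3)/k
ln(3) = 1.0986
x = 33 + 1.0986/2.1
= 33 + 0.5231
= 33.52


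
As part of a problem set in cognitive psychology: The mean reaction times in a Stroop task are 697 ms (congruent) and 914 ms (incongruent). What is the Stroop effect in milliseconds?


Stroop effect = RT(incongruent) - RT(congruent)
= 914 - 697
= 217 ms


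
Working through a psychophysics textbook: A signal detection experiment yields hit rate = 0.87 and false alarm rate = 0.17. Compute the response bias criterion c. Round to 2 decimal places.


c = -0.5 * (z(HR) + z(FAR))
z(0.87) = 1.1264
z(0.17) = -0.9542
c = -0.5 * (1.1264 + -0.9542)
= -0.5 * 0.1722
= -0.09


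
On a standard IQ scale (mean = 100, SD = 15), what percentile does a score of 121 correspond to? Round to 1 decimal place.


z = (IQ - mean) / SD
z = (121 - 100) / 15 = 1.4
Percentile = Phi(1.4) * 100
Phi(1.4) = 0.919243
= 91.9


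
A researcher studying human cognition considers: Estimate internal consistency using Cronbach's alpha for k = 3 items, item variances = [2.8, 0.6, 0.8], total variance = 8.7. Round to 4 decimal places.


alpha = (k/(k-1)) * (1 - sum(s_i^2)/s_total^2)
sum(item variances) = 4.2
k/(k-1) = 3/2 = 1.5
1 - 4.2/8.7 = 1 - 0.482759 = 0.517241
alpha = 1.5 * 0.517241
= 0.7759


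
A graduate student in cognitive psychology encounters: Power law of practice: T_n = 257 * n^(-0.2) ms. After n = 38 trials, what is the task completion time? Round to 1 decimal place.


T_n = 257 * 38^(-0.2)
38^(-0.2) = 0.483107
T_n = 257 * 0.483107
= 124.2 ms


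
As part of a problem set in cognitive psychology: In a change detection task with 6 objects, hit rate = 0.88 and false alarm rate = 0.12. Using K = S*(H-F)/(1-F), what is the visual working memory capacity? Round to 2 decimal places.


K = S * (H - F) / (1 - F)
H - F = 0.76
1 - F = 0.88
K = 6 * 0.76 / 0.88
= 5.18


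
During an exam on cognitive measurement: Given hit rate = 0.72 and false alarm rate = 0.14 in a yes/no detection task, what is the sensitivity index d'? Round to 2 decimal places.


d' = z(HR) - z(FAR)
z(0.72) = 0.5828
z(0.14) = -1.0803
d' = 0.5828 - -1.0803
= 1.66


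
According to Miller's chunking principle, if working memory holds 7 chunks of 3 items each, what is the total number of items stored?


Total items = chunks * items_per_chunk
= 7 * 3
= 21


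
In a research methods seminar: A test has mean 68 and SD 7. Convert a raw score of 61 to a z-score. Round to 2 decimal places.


z = (X - mu) / sigma
= (61 - 68) / 7
= -7 / 7
= -1.00


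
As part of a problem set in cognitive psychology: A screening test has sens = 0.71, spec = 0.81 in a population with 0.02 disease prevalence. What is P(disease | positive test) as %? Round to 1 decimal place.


PPV = (sens * prev) / (sens * prev + (1-spec) * (1-prev))
Numerator = 0.71 * 0.02 = 0.0142
P(positive and no disease) = (1 - spec) * (1 - prev) = (1 - 0.81) * (1 - 0.02) = 0.1862
Denominator = 0.0142 + 0.1862 = 0.2004
PPV = 0.0142 / 0.2004 = 0.070858
As percentage = 7.1


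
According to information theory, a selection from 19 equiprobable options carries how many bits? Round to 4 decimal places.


H = log2(n)
H = log2(19)
= 4.2479


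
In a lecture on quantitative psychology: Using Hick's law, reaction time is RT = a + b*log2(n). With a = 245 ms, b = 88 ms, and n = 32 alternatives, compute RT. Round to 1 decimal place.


RT = 245 + 88 * log2(32)
log2(32) = 5.0
RT = 245 + 88 * 5.0
= 245 + 440.0
= 685.0 ms


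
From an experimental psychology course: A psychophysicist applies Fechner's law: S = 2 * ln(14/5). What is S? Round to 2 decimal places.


S = 2 * ln(14/5)
I/I0 = 2.8
ln(2.8) = 1.0296
S = 2 * 1.0296
= 2.06


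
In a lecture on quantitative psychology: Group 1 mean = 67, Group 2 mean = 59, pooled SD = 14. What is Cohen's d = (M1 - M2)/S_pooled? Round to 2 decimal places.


Cohen's d = (M1 - M2) / S_pooled
= (67 - 59) / 14
= 8 / 14
= 0.57


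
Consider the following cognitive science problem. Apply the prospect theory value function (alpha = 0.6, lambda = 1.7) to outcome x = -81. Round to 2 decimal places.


Since x = -81 < 0, use v(x) = -lambda*(-x)^alpha
(-x) = 81
81^0.6 = 13.9666
v(-81) = -1.7 * 13.9666
= -23.74


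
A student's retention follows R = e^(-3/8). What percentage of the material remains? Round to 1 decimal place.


R = e^(-t/S)
-t/S = -3/8 = -0.375
R = e^(-0.375) = 0.687289
Percentage = 0.687289 * 100
= 68.7


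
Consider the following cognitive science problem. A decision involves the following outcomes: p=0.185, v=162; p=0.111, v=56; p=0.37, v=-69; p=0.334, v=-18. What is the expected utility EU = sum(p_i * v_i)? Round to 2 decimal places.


EU = sum(p_i * v_i)
0.185 * 162 = 29.97
0.111 * 56 = 6.216
0.37 * -69 = -25.53
0.334 * -18 = -6.012
EU = 29.97 + 6.216 + -25.53 + -6.012
= 4.64


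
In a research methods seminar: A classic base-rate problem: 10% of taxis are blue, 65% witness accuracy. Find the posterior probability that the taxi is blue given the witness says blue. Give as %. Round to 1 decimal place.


P(blue | says blue) = P(says blue | blue)*P(blue) / [P(says blue | blue)*P(blue) + P(says blue | not blue)*P(not blue)]
Numerator = 0.65 * 0.1 = 0.065
False identification = 0.35 * 0.9 = 0.315
P = 0.065 / (0.065 + 0.315)
= 0.065 / 0.38
As percentage = 17.1


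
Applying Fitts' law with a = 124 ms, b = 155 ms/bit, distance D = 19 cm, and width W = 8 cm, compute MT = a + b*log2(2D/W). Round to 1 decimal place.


MT = 124 + 155 * log2(2*19/8)
2D/W = 4.75
log2(4.75) = 2.2479
MT = 124 + 155 * 2.2479
= 472.4 ms


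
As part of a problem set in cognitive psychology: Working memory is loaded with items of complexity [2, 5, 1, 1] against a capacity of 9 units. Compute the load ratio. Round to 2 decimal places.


Total complexity = 2 + 5 + 1 + 1 = 9
Load = total / capacity = 9 / 9
= 1.00


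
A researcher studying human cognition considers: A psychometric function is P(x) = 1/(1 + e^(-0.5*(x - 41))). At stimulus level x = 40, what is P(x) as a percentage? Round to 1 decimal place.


P(x) = 1/(1 + e^(-0.5*(40 - 41)))
Exponent = -0.5 * -1 = 0.5
e^(0.5) = 1.648721
P = 1/(1 + 1.648721) = 0.377541
Percentage = 37.8


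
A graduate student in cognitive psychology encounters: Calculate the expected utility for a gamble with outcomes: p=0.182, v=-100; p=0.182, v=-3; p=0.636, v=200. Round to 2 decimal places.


EU = sum(p_i * v_i)
0.182 * -100 = -18.2
0.182 * -3 = -0.546
0.636 * 200 = 127.2
EU = -18.2 + -0.546 + 127.2
= 108.45


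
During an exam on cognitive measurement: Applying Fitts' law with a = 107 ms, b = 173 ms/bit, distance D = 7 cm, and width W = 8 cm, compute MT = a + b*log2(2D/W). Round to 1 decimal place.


MT = 107 + 173 * log2(2*7/8)
2D/W = 1.75
log2(1.75) = 0.8074
MT = 107 + 173 * 0.8074
= 246.7 ms


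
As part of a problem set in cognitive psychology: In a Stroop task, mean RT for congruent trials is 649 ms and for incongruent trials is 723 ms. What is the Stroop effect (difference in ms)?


Stroop effect = RT(incongruent) - RT(congruent)
= 723 - 649
= 74 ms


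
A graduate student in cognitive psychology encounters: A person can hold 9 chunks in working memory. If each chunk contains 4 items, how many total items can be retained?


Total items = chunks * items_per_chunk
= 9 * 4
= 36


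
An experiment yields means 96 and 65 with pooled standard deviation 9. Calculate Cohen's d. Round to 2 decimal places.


Cohen's d = (M1 - M2) / S_pooled
= (96 - 65) / 9
= 31 / 9
= 3.44


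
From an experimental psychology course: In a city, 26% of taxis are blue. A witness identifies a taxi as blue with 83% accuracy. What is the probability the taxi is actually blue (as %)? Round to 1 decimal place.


P(blue | says blue) = P(says blue | blue)*P(blue) / [P(says blue | blue)*P(blue) + P(says blue | not blue)*P(not blue)]
Numerator = 0.83 * 0.26 = 0.2158
False identification = 0.17 * 0.74 = 0.1258
P = 0.2158 / (0.2158 + 0.1258)
= 0.2158 / 0.3416
As percentage = 63.2


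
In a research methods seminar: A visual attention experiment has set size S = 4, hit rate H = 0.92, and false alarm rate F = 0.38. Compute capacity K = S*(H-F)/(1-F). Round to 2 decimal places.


K = S * (H - F) / (1 - F)
H - F = 0.54
1 - F = 0.62
K = 4 * 0.54 / 0.62
= 3.48


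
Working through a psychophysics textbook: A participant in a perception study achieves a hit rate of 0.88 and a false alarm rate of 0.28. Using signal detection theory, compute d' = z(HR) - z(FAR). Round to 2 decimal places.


d' = z(HR) - z(FAR)
z(0.88) = 1.175
z(0.28) = -0.5828
d' = 1.175 - -0.5828
= 1.76


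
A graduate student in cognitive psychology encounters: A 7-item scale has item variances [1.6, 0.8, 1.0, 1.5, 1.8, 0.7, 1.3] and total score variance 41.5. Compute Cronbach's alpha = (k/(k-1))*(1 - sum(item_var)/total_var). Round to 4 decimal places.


alpha = (k/(k-1)) * (1 - sum(s_i^2)/s_total^2)
sum(item variances) = 8.7
k/(k-1) = 7/6 = 1.166667
1 - 8.7/41.5 = 1 - 0.209639 = 0.790361
alpha = 1.166667 * 0.790361
= 0.9221


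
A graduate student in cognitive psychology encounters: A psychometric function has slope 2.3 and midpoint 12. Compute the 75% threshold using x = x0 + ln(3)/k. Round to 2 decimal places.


At P = 0.75: 0.75 = 1/(1 + e^(-k*(x-x0)))
Solving: e^(-k*(x-x0)) = 1/3
x = x0 + ln(3)/k
ln(3) = 1.0986
x = 12 + 1.0986/2.3
= 12 + 0.4777
= 12.48


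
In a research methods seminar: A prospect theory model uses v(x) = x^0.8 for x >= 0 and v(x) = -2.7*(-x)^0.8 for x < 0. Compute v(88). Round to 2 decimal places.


Since x = 88 >= 0, use v(x) = x^0.8
88^0.8 = 35.9407
v(88) = 35.94


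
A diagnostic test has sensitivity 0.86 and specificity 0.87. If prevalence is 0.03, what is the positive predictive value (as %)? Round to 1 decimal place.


PPV = (sens * prev) / (sens * prev + (1-spec) * (1-prev))
Numerator = 0.86 * 0.03 = 0.0258
P(positive and no disease) = (1 - spec) * (1 - prev) = (1 - 0.87) * (1 - 0.03) = 0.1261
Denominator = 0.0258 + 0.1261 = 0.1519
PPV = 0.0258 / 0.1519 = 0.169849
As percentage = 17.0


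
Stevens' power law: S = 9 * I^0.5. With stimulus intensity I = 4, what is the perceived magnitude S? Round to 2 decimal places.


S = 9 * 4^0.5
4^0.5 = 2.0
S = 9 * 2.0
= 18.00


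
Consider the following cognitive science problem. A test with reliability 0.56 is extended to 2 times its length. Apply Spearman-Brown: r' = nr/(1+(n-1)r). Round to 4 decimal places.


r_new = n*r / (1 + (n-1)*r)
Numerator = 2 * 0.56 = 1.12
Denominator = 1 + 1 * 0.56 = 1.56
r_new = 1.12 / 1.56
= 0.7179


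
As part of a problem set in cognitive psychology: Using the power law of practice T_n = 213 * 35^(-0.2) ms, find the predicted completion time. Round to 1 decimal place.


T_n = 213 * 35^(-0.2)
35^(-0.2) = 0.491119
T_n = 213 * 0.491119
= 104.6 ms


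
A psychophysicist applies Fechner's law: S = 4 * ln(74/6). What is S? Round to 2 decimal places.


S = 4 * ln(74/6)
I/I0 = 12.333333
ln(12.333333) = 2.5123
S = 4 * 2.5123
= 10.05


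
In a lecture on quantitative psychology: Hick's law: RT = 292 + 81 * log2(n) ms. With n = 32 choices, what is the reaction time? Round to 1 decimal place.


RT = 292 + 81 * log2(32)
log2(32) = 5.0
RT = 292 + 81 * 5.0
= 292 + 405.0
= 697.0 ms


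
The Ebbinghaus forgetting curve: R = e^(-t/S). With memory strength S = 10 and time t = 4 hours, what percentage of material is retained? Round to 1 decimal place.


R = e^(-t/S)
-t/S = -4/10 = -0.4
R = e^(-0.4) = 0.67032
Percentage = 0.67032 * 100
= 67.0


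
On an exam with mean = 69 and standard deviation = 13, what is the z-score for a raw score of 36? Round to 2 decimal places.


z = (X - mu) / sigma
= (36 - 69) / 13
= -33 / 13
= -2.54


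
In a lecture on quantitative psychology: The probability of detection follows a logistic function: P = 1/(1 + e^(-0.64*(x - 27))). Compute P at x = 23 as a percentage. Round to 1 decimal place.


P(x) = 1/(1 + e^(-0.64*(23 - 27)))
Exponent = -0.64 * -4 = 2.56
e^(2.56) = 12.935817
P = 1/(1 + 12.935817) = 0.071758
Percentage = 7.2


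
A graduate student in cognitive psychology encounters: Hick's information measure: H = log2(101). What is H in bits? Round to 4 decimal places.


H = log2(n)
H = log2(101)
= 6.6582


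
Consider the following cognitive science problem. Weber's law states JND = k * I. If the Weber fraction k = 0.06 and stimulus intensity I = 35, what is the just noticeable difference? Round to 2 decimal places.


JND = k * I
JND = 0.06 * 35
= 2.10


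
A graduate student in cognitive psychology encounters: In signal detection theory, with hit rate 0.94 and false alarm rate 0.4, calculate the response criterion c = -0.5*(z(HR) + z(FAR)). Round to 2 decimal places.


c = -0.5 * (z(HR) + z(FAR))
z(0.94) = 1.5548
z(0.4) = -0.2533
c = -0.5 * (1.5548 + -0.2533)
= -0.5 * 1.3015
= -0.65


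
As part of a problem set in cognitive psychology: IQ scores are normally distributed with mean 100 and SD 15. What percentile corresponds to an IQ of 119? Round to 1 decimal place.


z = (IQ - mean) / SD
z = (119 - 100) / 15 = 1.2667
Percentile = Phi(1.2667) * 100
Phi(1.2667) = 0.897369
= 89.7


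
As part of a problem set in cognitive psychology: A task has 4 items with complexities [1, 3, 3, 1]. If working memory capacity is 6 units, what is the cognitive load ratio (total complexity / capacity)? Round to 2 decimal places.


Total complexity = 1 + 3 + 3 + 1 = 8
Load = total / capacity = 8 / 6
= 1.33


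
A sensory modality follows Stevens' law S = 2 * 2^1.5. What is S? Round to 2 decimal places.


S = 2 * 2^1.5
2^1.5 = 2.8284
S = 2 * 2.8284
= 5.66


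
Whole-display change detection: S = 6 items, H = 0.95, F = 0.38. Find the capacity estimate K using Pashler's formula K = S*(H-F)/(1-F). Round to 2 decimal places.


K = S * (H - F) / (1 - F)
H - F = 0.57
1 - F = 0.62
K = 6 * 0.57 / 0.62
= 5.52


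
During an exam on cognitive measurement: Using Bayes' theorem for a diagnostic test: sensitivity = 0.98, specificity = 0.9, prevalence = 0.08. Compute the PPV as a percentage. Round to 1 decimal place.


PPV = (sens * prev) / (sens * prev + (1-spec) * (1-prev))
Numerator = 0.98 * 0.08 = 0.0784
P(positive and no disease) = (1 - spec) * (1 - prev) = (1 - 0.9) * (1 - 0.08) = 0.092
Denominator = 0.0784 + 0.092 = 0.1704
PPV = 0.0784 / 0.1704 = 0.460094
As percentage = 46.0


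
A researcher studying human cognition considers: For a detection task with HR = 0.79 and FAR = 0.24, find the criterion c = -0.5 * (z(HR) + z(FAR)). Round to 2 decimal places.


c = -0.5 * (z(HR) + z(FAR))
z(0.79) = 0.8064
z(0.24) = -0.7063
c = -0.5 * (0.8064 + -0.7063)
= -0.5 * 0.1001
= -0.05


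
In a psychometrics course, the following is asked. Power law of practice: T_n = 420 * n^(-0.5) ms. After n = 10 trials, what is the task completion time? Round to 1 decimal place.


T_n = 420 * 10^(-0.5)
10^(-0.5) = 0.316228
T_n = 420 * 0.316228
= 132.8 ms


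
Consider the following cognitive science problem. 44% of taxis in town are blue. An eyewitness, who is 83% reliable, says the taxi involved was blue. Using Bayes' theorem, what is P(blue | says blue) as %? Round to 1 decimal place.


P(blue | says blue) = P(says blue | blue)*P(blue) / [P(says blue | blue)*P(blue) + P(says blue | not blue)*P(not blue)]
Numerator = 0.83 * 0.44 = 0.3652
False identification = 0.17 * 0.56 = 0.0952
P = 0.3652 / (0.3652 + 0.0952)
= 0.3652 / 0.4604
As percentage = 79.3


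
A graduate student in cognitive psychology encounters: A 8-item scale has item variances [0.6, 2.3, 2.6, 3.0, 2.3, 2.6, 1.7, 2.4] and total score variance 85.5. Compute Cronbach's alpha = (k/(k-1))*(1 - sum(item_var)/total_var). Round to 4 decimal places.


alpha = (k/(k-1)) * (1 - sum(s_i^2)/s_total^2)
sum(item variances) = 17.5
k/(k-1) = 8/7 = 1.142857
1 - 17.5/85.5 = 1 - 0.204678 = 0.795322
alpha = 1.142857 * 0.795322
= 0.9089


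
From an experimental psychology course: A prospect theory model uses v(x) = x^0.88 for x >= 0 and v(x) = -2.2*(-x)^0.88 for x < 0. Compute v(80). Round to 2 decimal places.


Since x = 80 >= 0, use v(x) = x^0.88
80^0.88 = 47.2845
v(80) = 47.28


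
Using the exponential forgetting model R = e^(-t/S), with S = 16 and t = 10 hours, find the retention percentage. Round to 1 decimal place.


R = e^(-t/S)
-t/S = -10/16 = -0.625
R = e^(-0.625) = 0.535261
Percentage = 0.535261 * 100
= 53.5


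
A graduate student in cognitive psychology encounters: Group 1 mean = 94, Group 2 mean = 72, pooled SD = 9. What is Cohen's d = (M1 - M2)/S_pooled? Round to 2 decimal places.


Cohen's d = (M1 - M2) / S_pooled
= (94 - 72) / 9
= 22 / 9
= 2.44


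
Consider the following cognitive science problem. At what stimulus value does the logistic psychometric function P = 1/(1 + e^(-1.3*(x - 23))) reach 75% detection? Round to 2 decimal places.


At P = 0.75: 0.75 = 1/(1 + e^(-k*(x-x0)))
Solving: e^(-k*(x-x0)) = 1/3
x = x0 + ln(3)/k
ln(3) = 1.0986
x = 23 + 1.0986/1.3
= 23 + 0.8451
= 23.85


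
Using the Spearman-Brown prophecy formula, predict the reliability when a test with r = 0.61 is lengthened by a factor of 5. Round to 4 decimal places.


r_new = n*r / (1 + (n-1)*r)
Numerator = 5 * 0.61 = 3.05
Denominator = 1 + 4 * 0.61 = 3.44
r_new = 3.05 / 3.44
= 0.8866


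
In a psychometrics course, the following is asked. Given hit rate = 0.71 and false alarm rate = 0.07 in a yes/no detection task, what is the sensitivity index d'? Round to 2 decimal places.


d' = z(HR) - z(FAR)
z(0.71) = 0.5534
z(0.07) = -1.4758
d' = 0.5534 - -1.4758
= 2.03


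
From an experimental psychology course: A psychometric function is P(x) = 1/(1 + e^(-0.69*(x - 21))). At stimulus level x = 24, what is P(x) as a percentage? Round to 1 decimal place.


P(x) = 1/(1 + e^(-0.69*(24 - 21)))
Exponent = -0.69 * 3 = -2.07
e^(-2.07) = 0.126186
P = 1/(1 + 0.126186) = 0.887953
Percentage = 88.8


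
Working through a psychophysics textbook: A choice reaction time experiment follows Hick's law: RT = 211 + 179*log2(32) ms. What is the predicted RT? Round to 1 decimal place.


RT = 211 + 179 * log2(32)
log2(32) = 5.0
RT = 211 + 179 * 5.0
= 211 + 895.0
= 1106.0 ms


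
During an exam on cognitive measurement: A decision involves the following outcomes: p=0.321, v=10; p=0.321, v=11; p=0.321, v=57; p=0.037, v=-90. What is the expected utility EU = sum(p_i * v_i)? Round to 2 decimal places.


EU = sum(p_i * v_i)
0.321 * 10 = 3.21
0.321 * 11 = 3.531
0.321 * 57 = 18.297
0.037 * -90 = -3.33
EU = 3.21 + 3.531 + 18.297 + -3.33
= 21.71


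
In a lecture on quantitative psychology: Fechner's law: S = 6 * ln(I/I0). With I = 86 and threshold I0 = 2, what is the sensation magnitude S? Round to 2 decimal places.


S = 6 * ln(86/2)
I/I0 = 43.0
ln(43.0) = 3.7612
S = 6 * 3.7612
= 22.57


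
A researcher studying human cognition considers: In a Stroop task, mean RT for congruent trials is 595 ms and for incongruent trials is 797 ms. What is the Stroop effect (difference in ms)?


Stroop effect = RT(incongruent) - RT(congruent)
= 797 - 595
= 202 ms


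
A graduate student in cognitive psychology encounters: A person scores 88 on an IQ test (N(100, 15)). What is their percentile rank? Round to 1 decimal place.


z = (IQ - mean) / SD
z = (88 - 100) / 15 = -0.8
Percentile = Phi(-0.8) * 100
Phi(-0.8) = 0.211855
= 21.2


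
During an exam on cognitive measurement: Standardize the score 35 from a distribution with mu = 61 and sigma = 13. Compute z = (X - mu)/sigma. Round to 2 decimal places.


z = (X - mu) / sigma
= (35 - 61) / 13
= -26 / 13
= -2.00


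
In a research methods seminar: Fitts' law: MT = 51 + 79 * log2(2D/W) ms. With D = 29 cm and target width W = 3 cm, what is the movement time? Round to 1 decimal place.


MT = 51 + 79 * log2(2*29/3)
2D/W = 19.333333
log2(19.333333) = 4.273
MT = 51 + 79 * 4.273
= 388.6 ms


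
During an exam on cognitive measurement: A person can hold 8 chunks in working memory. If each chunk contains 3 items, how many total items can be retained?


Total items = chunks * items_per_chunk
= 8 * 3
= 24


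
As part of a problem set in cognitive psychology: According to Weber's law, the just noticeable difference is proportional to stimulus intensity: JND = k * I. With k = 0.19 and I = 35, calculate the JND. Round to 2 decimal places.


JND = k * I
JND = 0.19 * 35
= 6.65


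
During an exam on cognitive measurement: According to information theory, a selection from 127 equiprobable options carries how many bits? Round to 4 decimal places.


H = log2(n)
H = log2(127)
= 6.9887


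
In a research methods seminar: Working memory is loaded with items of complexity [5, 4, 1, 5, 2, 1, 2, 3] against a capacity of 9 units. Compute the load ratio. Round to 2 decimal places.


Total complexity = 5 + 4 + 1 + 5 + 2 + 1 + 2 + 3 = 23
Load = total / capacity = 23 / 9
= 2.56


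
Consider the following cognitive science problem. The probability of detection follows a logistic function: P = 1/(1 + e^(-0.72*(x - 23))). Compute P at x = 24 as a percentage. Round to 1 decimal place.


P(x) = 1/(1 + e^(-0.72*(24 - 23)))
Exponent = -0.72 * 1 = -0.72
e^(-0.72) = 0.486752
P = 1/(1 + 0.486752) = 0.672607
Percentage = 67.3


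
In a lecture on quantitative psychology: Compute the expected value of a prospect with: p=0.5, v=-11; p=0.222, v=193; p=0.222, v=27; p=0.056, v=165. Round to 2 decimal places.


EU = sum(p_i * v_i)
0.5 * -11 = -5.5
0.222 * 193 = 42.846
0.222 * 27 = 5.994
0.056 * 165 = 9.24
EU = -5.5 + 42.846 + 5.994 + 9.24
= 52.58


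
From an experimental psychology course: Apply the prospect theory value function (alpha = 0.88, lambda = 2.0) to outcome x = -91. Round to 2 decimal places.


Since x = -91 < 0, use v(x) = -lambda*(-x)^alpha
(-x) = 91
91^0.88 = 52.961
v(-91) = -2.0 * 52.961
= -105.92


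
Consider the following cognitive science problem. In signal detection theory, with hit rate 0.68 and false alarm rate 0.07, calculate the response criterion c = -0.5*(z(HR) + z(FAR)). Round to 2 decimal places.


c = -0.5 * (z(HR) + z(FAR))
z(0.68) = 0.4677
z(0.07) = -1.4758
c = -0.5 * (0.4677 + -1.4758)
= -0.5 * -1.0081
= 0.50


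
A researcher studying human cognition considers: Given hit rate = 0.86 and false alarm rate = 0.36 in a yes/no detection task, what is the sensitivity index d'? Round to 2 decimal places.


d' = z(HR) - z(FAR)
z(0.86) = 1.0803
z(0.36) = -0.3585
d' = 1.0803 - -0.3585
= 1.44


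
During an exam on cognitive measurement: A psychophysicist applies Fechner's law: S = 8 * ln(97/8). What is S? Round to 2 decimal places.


S = 8 * ln(97/8)
I/I0 = 12.125
ln(12.125) = 2.4953
S = 8 * 2.4953
= 19.96


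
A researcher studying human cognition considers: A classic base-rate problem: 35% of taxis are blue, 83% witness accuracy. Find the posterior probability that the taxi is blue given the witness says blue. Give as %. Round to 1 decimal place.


P(blue | says blue) = P(says blue | blue)*P(blue) / [P(says blue | blue)*P(blue) + P(says blue | not blue)*P(not blue)]
Numerator = 0.83 * 0.35 = 0.2905
False identification = 0.17 * 0.65 = 0.1105
P = 0.2905 / (0.2905 + 0.1105)
= 0.2905 / 0.401
As percentage = 72.4


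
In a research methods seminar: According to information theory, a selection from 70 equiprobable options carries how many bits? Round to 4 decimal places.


H = log2(n)
H = log2(70)
= 6.1293


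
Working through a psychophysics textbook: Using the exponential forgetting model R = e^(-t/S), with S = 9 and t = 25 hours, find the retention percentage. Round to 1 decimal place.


R = e^(-t/S)
-t/S = -25/9 = -2.777778
R = e^(-2.777778) = 0.062177
Percentage = 0.062177 * 100
= 6.2


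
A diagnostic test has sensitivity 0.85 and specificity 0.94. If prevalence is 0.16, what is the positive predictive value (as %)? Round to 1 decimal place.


PPV = (sens * prev) / (sens * prev + (1-spec) * (1-prev))
Numerator = 0.85 * 0.16 = 0.136
P(positive and no disease) = (1 - spec) * (1 - prev) = (1 - 0.94) * (1 - 0.16) = 0.0504
Denominator = 0.136 + 0.0504 = 0.1864
PPV = 0.136 / 0.1864 = 0.729614
As percentage = 73.0


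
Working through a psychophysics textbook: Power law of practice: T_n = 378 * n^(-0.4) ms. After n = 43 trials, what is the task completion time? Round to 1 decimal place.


T_n = 378 * 43^(-0.4)
43^(-0.4) = 0.222133
T_n = 378 * 0.222133
= 84.0 ms


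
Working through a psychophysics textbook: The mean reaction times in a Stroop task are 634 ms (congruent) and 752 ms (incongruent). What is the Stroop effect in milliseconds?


Stroop effect = RT(incongruent) - RT(congruent)
= 752 - 634
= 118 ms


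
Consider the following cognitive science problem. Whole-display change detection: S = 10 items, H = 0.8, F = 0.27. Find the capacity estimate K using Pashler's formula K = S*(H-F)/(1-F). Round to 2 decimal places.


K = S * (H - F) / (1 - F)
H - F = 0.53
1 - F = 0.73
K = 10 * 0.53 / 0.73
= 7.26


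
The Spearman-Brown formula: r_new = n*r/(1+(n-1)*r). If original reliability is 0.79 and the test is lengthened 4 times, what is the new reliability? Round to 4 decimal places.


r_new = n*r / (1 + (n-1)*r)
Numerator = 4 * 0.79 = 3.16
Denominator = 1 + 3 * 0.79 = 3.37
r_new = 3.16 / 3.37
= 0.9377


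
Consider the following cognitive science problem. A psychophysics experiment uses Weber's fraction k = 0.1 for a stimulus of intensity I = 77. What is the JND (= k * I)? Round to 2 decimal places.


JND = k * I
JND = 0.1 * 77
= 7.70


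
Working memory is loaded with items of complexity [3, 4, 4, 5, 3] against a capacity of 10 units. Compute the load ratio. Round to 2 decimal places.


Total complexity = 3 + 4 + 4 + 5 + 3 = 19
Load = total / capacity = 19 / 10
= 1.90


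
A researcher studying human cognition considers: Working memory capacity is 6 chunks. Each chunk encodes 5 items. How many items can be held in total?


Total items = chunks * items_per_chunk
= 6 * 5
= 30


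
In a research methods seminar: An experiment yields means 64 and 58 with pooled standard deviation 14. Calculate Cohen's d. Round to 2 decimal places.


Cohen's d = (M1 - M2) / S_pooled
= (64 - 58) / 14
= 6 / 14
= 0.43


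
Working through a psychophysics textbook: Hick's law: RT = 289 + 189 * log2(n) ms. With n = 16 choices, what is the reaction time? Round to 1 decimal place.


RT = 289 + 189 * log2(16)
log2(16) = 4.0
RT = 289 + 189 * 4.0
= 289 + 756.0
= 1045.0 ms


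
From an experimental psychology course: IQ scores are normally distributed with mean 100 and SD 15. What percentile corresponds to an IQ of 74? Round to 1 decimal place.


z = (IQ - mean) / SD
z = (74 - 100) / 15 = -1.7333
Percentile = Phi(-1.7333) * 100
Phi(-1.7333) = 0.041521
= 4.2


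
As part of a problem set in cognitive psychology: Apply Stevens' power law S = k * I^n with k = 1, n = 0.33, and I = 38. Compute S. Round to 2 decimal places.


S = 1 * 38^0.33
38^0.33 = 3.3215
S = 1 * 3.3215
= 3.32


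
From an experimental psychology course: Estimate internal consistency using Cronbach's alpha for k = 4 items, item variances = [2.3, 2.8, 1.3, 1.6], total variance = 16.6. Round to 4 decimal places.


alpha = (k/(k-1)) * (1 - sum(s_i^2)/s_total^2)
sum(item variances) = 8.0
k/(k-1) = 4/3 = 1.333333
1 - 8.0/16.6 = 1 - 0.481928 = 0.518072
alpha = 1.333333 * 0.518072
= 0.6908


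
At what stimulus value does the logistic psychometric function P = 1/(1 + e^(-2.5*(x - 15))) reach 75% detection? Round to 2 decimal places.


At P = 0.75: 0.75 = 1/(1 + e^(-k*(x-x0)))
Solving: e^(-k*(x-x0)) = 1/3
x = x0 + ln(3)/k
ln(3) = 1.0986
x = 15 + 1.0986/2.5
= 15 + 0.4394
= 15.44


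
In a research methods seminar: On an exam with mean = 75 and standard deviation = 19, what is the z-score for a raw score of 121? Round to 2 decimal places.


z = (X - mu) / sigma
= (121 - 75) / 19
= 46 / 19
= 2.42


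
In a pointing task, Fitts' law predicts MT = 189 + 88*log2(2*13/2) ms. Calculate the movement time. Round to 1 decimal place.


MT = 189 + 88 * log2(2*13/2)
2D/W = 13.0
log2(13.0) = 3.7004
MT = 189 + 88 * 3.7004
= 514.6 ms


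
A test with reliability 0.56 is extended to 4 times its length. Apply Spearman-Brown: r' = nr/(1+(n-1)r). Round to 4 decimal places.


r_new = n*r / (1 + (n-1)*r)
Numerator = 4 * 0.56 = 2.24
Denominator = 1 + 3 * 0.56 = 2.68
r_new = 2.24 / 2.68
= 0.8358


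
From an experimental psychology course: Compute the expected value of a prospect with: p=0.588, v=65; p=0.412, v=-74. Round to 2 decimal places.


EU = sum(p_i * v_i)
0.588 * 65 = 38.22
0.412 * -74 = -30.488
EU = 38.22 + -30.488
= 7.73


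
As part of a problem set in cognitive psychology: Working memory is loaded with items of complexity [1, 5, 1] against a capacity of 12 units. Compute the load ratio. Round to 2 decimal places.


Total complexity = 1 + 5 + 1 = 7
Load = total / capacity = 7 / 12
= 0.58


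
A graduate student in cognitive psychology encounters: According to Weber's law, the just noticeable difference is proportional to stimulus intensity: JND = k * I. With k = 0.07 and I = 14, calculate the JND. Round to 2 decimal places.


JND = k * I
JND = 0.07 * 14
= 0.98


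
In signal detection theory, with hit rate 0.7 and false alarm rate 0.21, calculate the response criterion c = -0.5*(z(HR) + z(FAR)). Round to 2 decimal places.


c = -0.5 * (z(HR) + z(FAR))
z(0.7) = 0.5244
z(0.21) = -0.8064
c = -0.5 * (0.5244 + -0.8064)
= -0.5 * -0.282
= 0.14


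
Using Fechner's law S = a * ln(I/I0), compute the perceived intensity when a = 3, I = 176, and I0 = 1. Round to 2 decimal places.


S = 3 * ln(176/1)
I/I0 = 176.0
ln(176.0) = 5.1705
S = 3 * 5.1705
= 15.51


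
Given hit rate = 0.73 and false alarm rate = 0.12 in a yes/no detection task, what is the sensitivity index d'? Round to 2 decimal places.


d' = z(HR) - z(FAR)
z(0.73) = 0.6128
z(0.12) = -1.175
d' = 0.6128 - -1.175
= 1.79


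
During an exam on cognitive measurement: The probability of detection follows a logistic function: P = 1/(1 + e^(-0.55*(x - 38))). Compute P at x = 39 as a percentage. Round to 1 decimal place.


P(x) = 1/(1 + e^(-0.55*(39 - 38)))
Exponent = -0.55 * 1 = -0.55
e^(-0.55) = 0.57695
P = 1/(1 + 0.57695) = 0.634136
Percentage = 63.4


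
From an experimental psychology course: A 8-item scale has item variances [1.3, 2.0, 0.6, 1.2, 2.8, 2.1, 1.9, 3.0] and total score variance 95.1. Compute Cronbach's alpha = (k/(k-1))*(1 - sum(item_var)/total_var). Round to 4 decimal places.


alpha = (k/(k-1)) * (1 - sum(s_i^2)/s_total^2)
sum(item variances) = 14.9
k/(k-1) = 8/7 = 1.142857
1 - 14.9/95.1 = 1 - 0.156677 = 0.843323
alpha = 1.142857 * 0.843323
= 0.9638


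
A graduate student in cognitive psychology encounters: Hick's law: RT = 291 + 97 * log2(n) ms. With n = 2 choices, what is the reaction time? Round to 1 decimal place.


RT = 291 + 97 * log2(2)
log2(2) = 1.0
RT = 291 + 97 * 1.0
= 291 + 97.0
= 388.0 ms


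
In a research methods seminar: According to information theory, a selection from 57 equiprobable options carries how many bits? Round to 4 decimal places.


H = log2(n)
H = log2(57)
= 5.8329


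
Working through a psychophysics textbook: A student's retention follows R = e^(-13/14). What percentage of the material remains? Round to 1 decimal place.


R = e^(-t/S)
-t/S = -13/14 = -0.928571
R = e^(-0.928571) = 0.395118
Percentage = 0.395118 * 100
= 39.5


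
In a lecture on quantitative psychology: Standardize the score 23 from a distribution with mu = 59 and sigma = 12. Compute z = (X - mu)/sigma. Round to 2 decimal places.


z = (X - mu) / sigma
= (23 - 59) / 12
= -36 / 12
= -3.00


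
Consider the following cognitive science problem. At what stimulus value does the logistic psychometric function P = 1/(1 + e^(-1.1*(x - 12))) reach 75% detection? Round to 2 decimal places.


At P = 0.75: 0.75 = 1/(1 + e^(-k*(x-x0)))
Solving: e^(-k*(x-x0)) = 1/3
x = x0 + ln(3)/k
ln(3) = 1.0986
x = 12 + 1.0986/1.1
= 12 + 0.9987
= 13.00


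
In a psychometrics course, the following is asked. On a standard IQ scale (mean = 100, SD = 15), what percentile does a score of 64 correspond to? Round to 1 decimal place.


z = (IQ - mean) / SD
z = (64 - 100) / 15 = -2.4
Percentile = Phi(-2.4) * 100
Phi(-2.4) = 0.008198
= 0.8


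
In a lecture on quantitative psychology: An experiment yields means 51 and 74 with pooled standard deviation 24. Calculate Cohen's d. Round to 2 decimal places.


Cohen's d = (M1 - M2) / S_pooled
= (51 - 74) / 24
= -23 / 24
= -0.96


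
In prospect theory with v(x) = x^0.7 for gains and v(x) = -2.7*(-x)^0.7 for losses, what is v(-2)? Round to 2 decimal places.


Since x = -2 < 0, use v(x) = -lambda*(-x)^alpha
(-x) = 2
2^0.7 = 1.6245
v(-2) = -2.7 * 1.6245
= -4.39


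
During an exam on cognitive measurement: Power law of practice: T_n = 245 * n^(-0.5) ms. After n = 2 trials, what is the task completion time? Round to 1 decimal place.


T_n = 245 * 2^(-0.5)
2^(-0.5) = 0.707107
T_n = 245 * 0.707107
= 173.2 ms


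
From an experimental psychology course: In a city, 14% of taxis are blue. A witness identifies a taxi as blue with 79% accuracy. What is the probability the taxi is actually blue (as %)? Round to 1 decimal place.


P(blue | says blue) = P(says blue | blue)*P(blue) / [P(says blue | blue)*P(blue) + P(says blue | not blue)*P(not blue)]
Numerator = 0.79 * 0.14 = 0.1106
False identification = 0.21 * 0.86 = 0.1806
P = 0.1106 / (0.1106 + 0.1806)
= 0.1106 / 0.2912
As percentage = 38.0


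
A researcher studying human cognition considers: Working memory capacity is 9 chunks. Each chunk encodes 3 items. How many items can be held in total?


Total items = chunks * items_per_chunk
= 9 * 3
= 27


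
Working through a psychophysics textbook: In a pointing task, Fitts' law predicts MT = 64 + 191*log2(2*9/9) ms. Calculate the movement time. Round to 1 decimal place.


MT = 64 + 191 * log2(2*9/9)
2D/W = 2.0
log2(2.0) = 1.0
MT = 64 + 191 * 1.0
= 255.0 ms


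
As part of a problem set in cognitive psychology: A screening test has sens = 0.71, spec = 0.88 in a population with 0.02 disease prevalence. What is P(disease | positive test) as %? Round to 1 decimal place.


PPV = (sens * prev) / (sens * prev + (1-spec) * (1-prev))
Numerator = 0.71 * 0.02 = 0.0142
P(positive and no disease) = (1 - spec) * (1 - prev) = (1 - 0.88) * (1 - 0.02) = 0.1176
Denominator = 0.0142 + 0.1176 = 0.1318
PPV = 0.0142 / 0.1318 = 0.107739
As percentage = 10.8


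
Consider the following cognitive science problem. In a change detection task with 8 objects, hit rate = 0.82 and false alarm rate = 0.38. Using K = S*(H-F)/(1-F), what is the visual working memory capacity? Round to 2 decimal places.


K = S * (H - F) / (1 - F)
H - F = 0.44
1 - F = 0.62
K = 8 * 0.44 / 0.62
= 5.68


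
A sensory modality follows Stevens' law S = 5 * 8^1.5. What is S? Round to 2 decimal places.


S = 5 * 8^1.5
8^1.5 = 22.6274
S = 5 * 22.6274
= 113.14


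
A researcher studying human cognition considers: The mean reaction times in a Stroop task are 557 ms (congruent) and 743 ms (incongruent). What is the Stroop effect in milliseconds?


Stroop effect = RT(incongruent) - RT(congruent)
= 743 - 557
= 186 ms


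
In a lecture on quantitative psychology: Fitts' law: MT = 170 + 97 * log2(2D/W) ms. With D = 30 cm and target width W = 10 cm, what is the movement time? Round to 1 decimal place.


MT = 170 + 97 * log2(2*30/10)
2D/W = 6.0
log2(6.0) = 2.585
MT = 170 + 97 * 2.585
= 420.7 ms


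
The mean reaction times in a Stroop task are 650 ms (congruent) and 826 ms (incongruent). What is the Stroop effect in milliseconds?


Stroop effect = RT(incongruent) - RT(congruent)
= 826 - 650
= 176 ms


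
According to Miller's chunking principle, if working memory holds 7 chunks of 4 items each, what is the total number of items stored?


Total items = chunks * items_per_chunk
= 7 * 4
= 28


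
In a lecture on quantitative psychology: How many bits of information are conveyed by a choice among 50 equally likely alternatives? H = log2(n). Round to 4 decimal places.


H = log2(n)
H = log2(50)
= 5.6439


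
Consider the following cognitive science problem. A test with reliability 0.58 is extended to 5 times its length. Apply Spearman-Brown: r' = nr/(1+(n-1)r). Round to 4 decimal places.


r_new = n*r / (1 + (n-1)*r)
Numerator = 5 * 0.58 = 2.9
Denominator = 1 + 4 * 0.58 = 3.32
r_new = 2.9 / 3.32
= 0.8735


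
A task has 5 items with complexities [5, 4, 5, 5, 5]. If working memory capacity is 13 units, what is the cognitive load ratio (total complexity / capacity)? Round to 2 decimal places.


Total complexity = 5 + 4 + 5 + 5 + 5 = 24
Load = total / capacity = 24 / 13
= 1.85


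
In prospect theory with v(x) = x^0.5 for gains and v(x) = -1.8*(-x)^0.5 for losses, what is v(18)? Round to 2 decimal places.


Since x = 18 >= 0, use v(x) = x^0.5
18^0.5 = 4.2426
v(18) = 4.24


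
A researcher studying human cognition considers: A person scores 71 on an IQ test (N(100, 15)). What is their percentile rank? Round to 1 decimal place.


z = (IQ - mean) / SD
z = (71 - 100) / 15 = -1.9333
Percentile = Phi(-1.9333) * 100
Phi(-1.9333) = 0.0266
= 2.7


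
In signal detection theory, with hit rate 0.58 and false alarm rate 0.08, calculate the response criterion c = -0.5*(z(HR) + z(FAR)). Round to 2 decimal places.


c = -0.5 * (z(HR) + z(FAR))
z(0.58) = 0.2019
z(0.08) = -1.4051
c = -0.5 * (0.2019 + -1.4051)
= -0.5 * -1.2032
= 0.60


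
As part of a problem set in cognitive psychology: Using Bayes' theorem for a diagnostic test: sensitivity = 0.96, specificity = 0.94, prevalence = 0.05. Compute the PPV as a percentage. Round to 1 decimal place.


PPV = (sens * prev) / (sens * prev + (1-spec) * (1-prev))
Numerator = 0.96 * 0.05 = 0.048
P(positive and no disease) = (1 - spec) * (1 - prev) = (1 - 0.94) * (1 - 0.05) = 0.057
Denominator = 0.048 + 0.057 = 0.105
PPV = 0.048 / 0.105 = 0.457143
As percentage = 45.7


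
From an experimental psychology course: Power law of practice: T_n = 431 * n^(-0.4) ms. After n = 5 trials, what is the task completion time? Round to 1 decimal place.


T_n = 431 * 5^(-0.4)
5^(-0.4) = 0.525306
T_n = 431 * 0.525306
= 226.4 ms


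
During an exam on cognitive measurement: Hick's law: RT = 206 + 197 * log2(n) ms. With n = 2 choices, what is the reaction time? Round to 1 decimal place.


RT = 206 + 197 * log2(2)
log2(2) = 1.0
RT = 206 + 197 * 1.0
= 206 + 197.0
= 403.0 ms


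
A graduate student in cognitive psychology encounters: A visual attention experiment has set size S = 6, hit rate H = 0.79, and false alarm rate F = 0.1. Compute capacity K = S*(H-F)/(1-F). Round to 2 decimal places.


K = S * (H - F) / (1 - F)
H - F = 0.69
1 - F = 0.9
K = 6 * 0.69 / 0.9
= 4.60


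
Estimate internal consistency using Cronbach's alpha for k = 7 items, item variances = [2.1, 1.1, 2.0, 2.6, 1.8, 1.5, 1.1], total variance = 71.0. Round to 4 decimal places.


alpha = (k/(k-1)) * (1 - sum(s_i^2)/s_total^2)
sum(item variances) = 12.2
k/(k-1) = 7/6 = 1.166667
1 - 12.2/71.0 = 1 - 0.171831 = 0.828169
alpha = 1.166667 * 0.828169
= 0.9662
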